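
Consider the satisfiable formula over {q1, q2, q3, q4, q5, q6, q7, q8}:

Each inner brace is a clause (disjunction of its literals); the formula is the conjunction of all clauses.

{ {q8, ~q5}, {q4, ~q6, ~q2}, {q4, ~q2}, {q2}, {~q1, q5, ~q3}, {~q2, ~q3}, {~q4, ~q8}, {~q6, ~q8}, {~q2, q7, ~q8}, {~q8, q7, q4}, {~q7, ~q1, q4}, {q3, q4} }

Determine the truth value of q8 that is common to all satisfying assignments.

False

Suppose q8 = 1.
The clause (q2) is unit, so q2 = 1.
The clause (q4) is unit, so q4 = 1.
Now (~q4) is unsatisfied and unit — conflict.
So every satisfying assignment has q8 = False.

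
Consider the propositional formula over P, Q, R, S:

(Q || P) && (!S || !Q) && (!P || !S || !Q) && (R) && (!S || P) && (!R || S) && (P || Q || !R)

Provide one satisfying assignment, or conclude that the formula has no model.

From the singleton clause (R), R = true.
From the singleton clause (S), S = true.
From the singleton clause (!Q), Q = false.
From the singleton clause (P), P = true.
This assignment satisfies each clause.

P=true; Q=false; R=true; S=true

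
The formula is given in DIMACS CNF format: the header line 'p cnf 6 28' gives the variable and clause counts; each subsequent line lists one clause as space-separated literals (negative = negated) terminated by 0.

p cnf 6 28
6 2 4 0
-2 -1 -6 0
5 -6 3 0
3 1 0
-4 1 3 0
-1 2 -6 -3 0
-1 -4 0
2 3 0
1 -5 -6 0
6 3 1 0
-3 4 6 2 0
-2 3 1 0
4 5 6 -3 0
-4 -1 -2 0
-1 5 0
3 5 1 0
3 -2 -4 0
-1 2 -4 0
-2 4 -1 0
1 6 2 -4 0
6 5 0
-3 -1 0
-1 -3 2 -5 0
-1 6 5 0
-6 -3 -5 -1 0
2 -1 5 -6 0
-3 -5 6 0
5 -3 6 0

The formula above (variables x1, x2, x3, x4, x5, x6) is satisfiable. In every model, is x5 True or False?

False

Suppose x5 = True.
Case x3 = True:
From the singleton clause (¬x1), x1 = False.
From the singleton clause (¬x6), x6 = False.
Now (x6) is unsatisfied and unit — conflict.
Undo x3 and try x3 = False.
From the singleton clause (x1), x1 = True.
From the singleton clause (¬x4), x4 = False.
From the singleton clause (x2), x2 = True.
Now (¬x2) is unsatisfied and unit — conflict.
Both values of x3 lead to a conflict.
So every satisfying assignment has x5 = False.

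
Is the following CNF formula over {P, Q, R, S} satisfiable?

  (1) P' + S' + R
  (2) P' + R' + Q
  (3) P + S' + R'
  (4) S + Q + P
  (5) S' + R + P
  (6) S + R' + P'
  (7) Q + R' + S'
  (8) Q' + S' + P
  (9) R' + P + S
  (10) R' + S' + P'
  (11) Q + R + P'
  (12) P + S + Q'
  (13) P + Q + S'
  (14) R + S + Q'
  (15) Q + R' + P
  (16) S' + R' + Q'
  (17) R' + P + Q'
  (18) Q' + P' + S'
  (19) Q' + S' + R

Unsatisfiable

Try P = 0.
Try S = 0.
The clause (Q) is unit, so Q = 1.
That conflicts with the unit clause (Q').
Backtrack on S: now try S = 1.
The clause (R') is unit, so R = 0.
That conflicts with the unit clause (R).
Both values of S lead to a conflict.
Backtrack on P: now try P = 1.
Try S = 0.
The clause (R') is unit, so R = 0.
The clause (Q) is unit, so Q = 1.
That conflicts with the unit clause (Q').
Backtrack on S: now try S = 1.
The clause (R) is unit, so R = 1.
That conflicts with the unit clause (R').
Both values of S lead to a conflict.
Both values of P lead to a conflict.
No assignment satisfies every clause.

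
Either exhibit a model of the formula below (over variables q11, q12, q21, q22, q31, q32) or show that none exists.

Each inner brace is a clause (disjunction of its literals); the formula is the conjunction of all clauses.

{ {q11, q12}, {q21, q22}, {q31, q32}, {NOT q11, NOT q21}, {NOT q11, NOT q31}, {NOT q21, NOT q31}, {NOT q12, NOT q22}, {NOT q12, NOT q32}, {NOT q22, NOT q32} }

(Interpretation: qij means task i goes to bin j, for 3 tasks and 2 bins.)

UNSATISFIABLE

Branch on q11: set q11 = true.
(NOT q21) alone gives q21 = false.
(q22) alone gives q22 = true.
(NOT q31) alone gives q31 = false.
(q32) alone gives q32 = true.
Now (NOT q32) is unsatisfied and unit — conflict.
So q11 must be the other value — set q11 = false.
(q12) alone gives q12 = true.
(NOT q22) alone gives q22 = false.
(q21) alone gives q21 = true.
(NOT q31) alone gives q31 = false.
(q32) alone gives q32 = true.
Now (NOT q32) is unsatisfied and unit — conflict.
Neither q11 = true nor q11 = false works.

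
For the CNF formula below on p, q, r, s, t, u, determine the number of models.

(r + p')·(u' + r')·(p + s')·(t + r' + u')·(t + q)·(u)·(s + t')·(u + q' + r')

There are 2^6 = 64 truth assignments over (p, q, r, s, t, u).
Split on r. With r = 1, the clauses containing r are satisfied and r' drops from the rest; 0 of the 2^5 = 32 assignments to the other variables satisfy what remains.
With r = 0, by the same count on the reduced clause set, 1 assignment works.
(One model: p=F, q=T, r=F, s=F, t=F, u=T.)
Total: 0 + 1 = 1.

1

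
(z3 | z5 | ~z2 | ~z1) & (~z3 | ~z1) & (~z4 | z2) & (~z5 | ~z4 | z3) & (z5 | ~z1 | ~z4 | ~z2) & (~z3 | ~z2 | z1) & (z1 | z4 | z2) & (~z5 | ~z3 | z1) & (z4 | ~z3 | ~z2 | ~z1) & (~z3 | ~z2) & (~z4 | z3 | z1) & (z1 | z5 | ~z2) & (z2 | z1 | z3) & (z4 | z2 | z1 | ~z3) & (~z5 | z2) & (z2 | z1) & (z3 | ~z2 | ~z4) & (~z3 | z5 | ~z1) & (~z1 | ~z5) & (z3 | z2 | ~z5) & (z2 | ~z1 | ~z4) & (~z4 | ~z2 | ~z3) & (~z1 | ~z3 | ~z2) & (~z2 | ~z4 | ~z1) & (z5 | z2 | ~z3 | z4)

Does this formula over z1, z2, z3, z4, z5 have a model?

Satisfiable

Suppose z3 = 0.
Suppose z4 = 0.
Suppose z1 = 1.
The clause (~z5) is unit, so z5 = 0.
The clause (~z2) is unit, so z2 = 0.
Every clause now holds.
A satisfying assignment: z1: 1; z2: 0; z3: 0; z4: 0; z5: 0.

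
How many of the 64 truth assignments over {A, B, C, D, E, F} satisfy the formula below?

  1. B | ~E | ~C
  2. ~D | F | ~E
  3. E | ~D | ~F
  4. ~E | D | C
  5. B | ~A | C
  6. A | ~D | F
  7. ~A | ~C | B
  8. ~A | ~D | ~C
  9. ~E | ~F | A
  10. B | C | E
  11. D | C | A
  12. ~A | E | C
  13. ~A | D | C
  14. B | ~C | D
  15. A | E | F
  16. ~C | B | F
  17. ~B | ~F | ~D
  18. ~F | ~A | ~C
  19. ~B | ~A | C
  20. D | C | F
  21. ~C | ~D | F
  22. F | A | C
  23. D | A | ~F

There are 2^6 = 64 truth assignments over (A, B, C, D, E, F).
Split on E. With E = 1, the clauses containing E are satisfied and ~E drops from the rest; 2 of the 2^5 = 32 assignments to the other variables satisfy what remains.
With E = 0, by the same count on the reduced clause set, 1 assignment works.
Total: 2 + 1 = 3.

3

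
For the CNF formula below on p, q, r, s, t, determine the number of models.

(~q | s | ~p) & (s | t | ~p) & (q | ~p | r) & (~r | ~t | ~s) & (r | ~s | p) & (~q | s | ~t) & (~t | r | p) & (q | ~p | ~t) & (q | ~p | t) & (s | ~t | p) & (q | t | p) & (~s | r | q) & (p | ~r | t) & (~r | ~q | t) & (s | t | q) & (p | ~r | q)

3

There are 2^5 = 32 truth assignments over (p, q, r, s, t).
Split on q. With q = 1, the clauses containing q are satisfied and ~q drops from the rest; 3 of the 2^4 = 16 assignments to the other variables satisfy what remains.
With q = 0, by the same count on the reduced clause set, 0 assignments work.
Total: 3 + 0 = 3.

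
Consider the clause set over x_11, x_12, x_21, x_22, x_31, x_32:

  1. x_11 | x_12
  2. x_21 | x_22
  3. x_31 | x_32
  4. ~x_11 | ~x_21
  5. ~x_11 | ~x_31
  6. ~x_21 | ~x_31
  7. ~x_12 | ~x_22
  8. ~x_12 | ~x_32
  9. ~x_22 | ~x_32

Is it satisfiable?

No, unsatisfiable

Branch on x_11: set x_11 = 1.
Unit clause (~x_21) forces x_21 = 0.
Unit clause (x_22) forces x_22 = 1.
Unit clause (~x_31) forces x_31 = 0.
Unit clause (x_32) forces x_32 = 1.
But (~x_32) is also a unit clause — contradiction.
Undo x_11 and try x_11 = 0.
Unit clause (x_12) forces x_12 = 1.
Unit clause (~x_22) forces x_22 = 0.
Unit clause (x_21) forces x_21 = 1.
Unit clause (~x_31) forces x_31 = 0.
Unit clause (x_32) forces x_32 = 1.
But (~x_32) is also a unit clause — contradiction.
Neither x_11 = 1 nor x_11 = 0 works.
No assignment satisfies every clause.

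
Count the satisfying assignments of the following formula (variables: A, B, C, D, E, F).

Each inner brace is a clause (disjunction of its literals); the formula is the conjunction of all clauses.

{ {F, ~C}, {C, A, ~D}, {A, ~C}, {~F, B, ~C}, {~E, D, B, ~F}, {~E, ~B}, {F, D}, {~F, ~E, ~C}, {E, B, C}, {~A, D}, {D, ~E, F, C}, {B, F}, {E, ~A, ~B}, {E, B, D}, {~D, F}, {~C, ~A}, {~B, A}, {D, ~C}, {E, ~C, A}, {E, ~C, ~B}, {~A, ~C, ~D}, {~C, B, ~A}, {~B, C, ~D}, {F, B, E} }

1

There are 2^6 = 64 truth assignments over (A, B, C, D, E, F).
Split on D. With D = 1, the clauses containing D are satisfied and ~D drops from the rest; 1 of the 2^5 = 32 assignments to the other variables satisfy what remains.
With D = 0, by the same count on the reduced clause set, 0 assignments work.
(One model: A=T, B=F, C=F, D=T, E=T, F=T.)
Total: 1 + 0 = 1.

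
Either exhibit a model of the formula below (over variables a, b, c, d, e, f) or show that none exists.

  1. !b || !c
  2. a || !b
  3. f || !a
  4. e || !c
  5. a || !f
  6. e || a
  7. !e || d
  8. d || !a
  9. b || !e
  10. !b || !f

a=true; b=false; c=false; d=true; e=false; f=true

Branch on b: set b = false.
Unit clause (!e) forces e = false.
Unit clause (!c) forces c = false.
Unit clause (a) forces a = true.
Unit clause (f) forces f = true.
Unit clause (d) forces d = true.
This assignment satisfies each clause.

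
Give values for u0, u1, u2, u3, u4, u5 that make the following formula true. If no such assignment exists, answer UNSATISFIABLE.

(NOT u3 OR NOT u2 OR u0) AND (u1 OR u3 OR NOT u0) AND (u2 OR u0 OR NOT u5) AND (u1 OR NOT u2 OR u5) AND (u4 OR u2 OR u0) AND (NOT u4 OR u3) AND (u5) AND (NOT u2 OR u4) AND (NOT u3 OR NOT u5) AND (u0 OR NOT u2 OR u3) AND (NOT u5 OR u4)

Unit clause (u5) forces u5 = true.
Unit clause (NOT u3) forces u3 = false.
Unit clause (NOT u4) forces u4 = false.
Now (u4) is unsatisfied and unit — conflict.

UNSATISFIABLE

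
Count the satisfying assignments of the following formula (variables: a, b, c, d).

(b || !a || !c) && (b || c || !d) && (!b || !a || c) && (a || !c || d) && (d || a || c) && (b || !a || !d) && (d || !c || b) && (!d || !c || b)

5

There are 2^4 = 16 truth assignments over (a, b, c, d).
Check each against the 8 clauses (columns in the order a, b, c, d):
  F F F F  ✗ fails (d || a || c)
  F F F T  ✗ fails (b || c || !d)
  F F T F  ✗ fails (a || !c || d)
  F F T T  ✗ fails (!d || !c || b)
  F T F F  ✗ fails (d || a || c)
  F T F T  ✓ satisfies all
  F T T F  ✗ fails (a || !c || d)
  F T T T  ✓ satisfies all
  T F F F  ✓ satisfies all
  T F F T  ✗ fails (b || c || !d)
  T F T F  ✗ fails (b || !a || !c)
  T F T T  ✗ fails (b || !a || !c)
  T T F F  ✗ fails (!b || !a || c)
  T T F T  ✗ fails (!b || !a || c)
  T T T F  ✓ satisfies all
  T T T T  ✓ satisfies all
5 of the 16 rows are models.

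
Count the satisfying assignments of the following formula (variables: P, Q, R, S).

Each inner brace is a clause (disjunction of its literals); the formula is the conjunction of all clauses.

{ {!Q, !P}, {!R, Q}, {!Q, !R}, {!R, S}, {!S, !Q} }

5

There are 2^4 = 16 truth assignments over (P, Q, R, S).
Split on S. With S = true, the clauses containing S are satisfied and !S drops from the rest; 2 of the 2^3 = 8 assignments to the other variables satisfy what remains.
With S = false, by the same count on the reduced clause set, 3 assignments work.
Total: 2 + 3 = 5.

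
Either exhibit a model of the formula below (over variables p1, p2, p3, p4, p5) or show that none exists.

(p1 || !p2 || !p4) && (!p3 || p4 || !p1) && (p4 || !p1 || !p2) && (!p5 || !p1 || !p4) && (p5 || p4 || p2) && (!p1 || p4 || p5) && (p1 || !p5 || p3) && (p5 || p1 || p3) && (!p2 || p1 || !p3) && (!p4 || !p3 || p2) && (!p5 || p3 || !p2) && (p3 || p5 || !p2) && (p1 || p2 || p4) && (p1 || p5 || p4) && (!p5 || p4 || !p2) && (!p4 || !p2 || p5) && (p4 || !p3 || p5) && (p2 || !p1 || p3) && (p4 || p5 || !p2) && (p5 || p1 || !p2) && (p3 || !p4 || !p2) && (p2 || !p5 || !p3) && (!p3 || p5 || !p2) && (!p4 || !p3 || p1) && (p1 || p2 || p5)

UNSATISFIABLE

Try p1 = true.
Try p3 = false.
(p2) alone gives p2 = true.
(p4) alone gives p4 = true.
That conflicts with the unit clause (!p4).
That branch fails; take p3 = true instead.
(p4) alone gives p4 = true.
(!p5) alone gives p5 = false.
(p2) alone gives p2 = true.
That conflicts with the unit clause (!p2).
Neither p3 = true nor p3 = false works.
That branch fails; take p1 = false instead.
Try p2 = false.
(p4) alone gives p4 = true.
(!p3) alone gives p3 = false.
(!p5) alone gives p5 = false.
That conflicts with the unit clause (p5).
That branch fails; take p2 = true instead.
(!p4) alone gives p4 = false.
(!p3) alone gives p3 = false.
(!p5) alone gives p5 = false.
That conflicts with the unit clause (p5).
Neither p2 = true nor p2 = false works.
Neither p1 = true nor p1 = false works.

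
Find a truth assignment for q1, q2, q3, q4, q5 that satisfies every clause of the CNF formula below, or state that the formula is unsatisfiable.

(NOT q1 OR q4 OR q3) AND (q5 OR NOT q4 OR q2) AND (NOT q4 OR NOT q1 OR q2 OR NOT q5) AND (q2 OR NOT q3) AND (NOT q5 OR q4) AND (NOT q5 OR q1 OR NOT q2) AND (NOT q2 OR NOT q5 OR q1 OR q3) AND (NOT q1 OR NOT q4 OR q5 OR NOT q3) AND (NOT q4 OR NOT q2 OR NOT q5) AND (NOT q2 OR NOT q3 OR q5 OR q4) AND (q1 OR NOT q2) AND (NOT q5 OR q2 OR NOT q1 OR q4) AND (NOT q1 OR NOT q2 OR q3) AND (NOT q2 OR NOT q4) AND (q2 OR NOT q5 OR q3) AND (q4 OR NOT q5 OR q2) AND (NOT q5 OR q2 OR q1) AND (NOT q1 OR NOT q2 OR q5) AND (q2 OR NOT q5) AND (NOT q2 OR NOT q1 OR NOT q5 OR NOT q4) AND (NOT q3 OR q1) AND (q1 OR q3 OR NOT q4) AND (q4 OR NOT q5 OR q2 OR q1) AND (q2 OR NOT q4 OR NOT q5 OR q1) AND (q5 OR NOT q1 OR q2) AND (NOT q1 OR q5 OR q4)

q1: false,  q2: false,  q3: false,  q4: false,  q5: false

Try q2 = false.
The clause (NOT q3) is unit, so q3 = false.
The clause (NOT q5) is unit, so q5 = false.
The clause (NOT q4) is unit, so q4 = false.
The clause (NOT q1) is unit, so q1 = false.
All clauses are satisfied.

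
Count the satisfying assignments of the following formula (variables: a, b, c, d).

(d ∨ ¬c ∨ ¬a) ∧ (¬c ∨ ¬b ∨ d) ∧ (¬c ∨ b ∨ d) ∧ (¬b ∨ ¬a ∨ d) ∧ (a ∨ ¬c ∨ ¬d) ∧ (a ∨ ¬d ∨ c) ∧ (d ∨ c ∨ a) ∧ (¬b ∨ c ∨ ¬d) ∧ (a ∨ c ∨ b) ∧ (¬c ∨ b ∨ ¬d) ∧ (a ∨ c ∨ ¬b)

3

There are 2^4 = 16 truth assignments over (a, b, c, d).
Split on a. With a = True, the clauses containing a are satisfied and ¬a drops from the rest; 3 of the 2^3 = 8 assignments to the other variables satisfy what remains.
With a = False, by the same count on the reduced clause set, 0 assignments work.
Total: 3 + 0 = 3.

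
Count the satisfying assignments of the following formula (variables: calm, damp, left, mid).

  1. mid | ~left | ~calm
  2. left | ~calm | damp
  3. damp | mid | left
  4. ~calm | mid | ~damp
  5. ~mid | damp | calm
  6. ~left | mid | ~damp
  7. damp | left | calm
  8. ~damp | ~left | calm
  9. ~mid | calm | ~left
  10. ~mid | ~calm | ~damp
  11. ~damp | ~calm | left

There are 2^4 = 16 truth assignments over (calm, damp, left, mid).
Check each against the 11 clauses (columns in the order calm, damp, left, mid):
  F F F F  ✗ fails (damp | mid | left)
  F F F T  ✗ fails (~mid | damp | calm)
  F F T F  ✓ satisfies all
  F F T T  ✗ fails (~mid | damp | calm)
  F T F F  ✓ satisfies all
  F T F T  ✓ satisfies all
  F T T F  ✗ fails (~left | mid | ~damp)
  F T T T  ✗ fails (~damp | ~left | calm)
  T F F F  ✗ fails (left | ~calm | damp)
  T F F T  ✗ fails (left | ~calm | damp)
  T F T F  ✗ fails (mid | ~left | ~calm)
  T F T T  ✓ satisfies all
  T T F F  ✗ fails (~calm | mid | ~damp)
  T T F T  ✗ fails (~mid | ~calm | ~damp)
  T T T F  ✗ fails (mid | ~left | ~calm)
  T T T T  ✗ fails (~mid | ~calm | ~damp)
4 of the 16 rows are models.

4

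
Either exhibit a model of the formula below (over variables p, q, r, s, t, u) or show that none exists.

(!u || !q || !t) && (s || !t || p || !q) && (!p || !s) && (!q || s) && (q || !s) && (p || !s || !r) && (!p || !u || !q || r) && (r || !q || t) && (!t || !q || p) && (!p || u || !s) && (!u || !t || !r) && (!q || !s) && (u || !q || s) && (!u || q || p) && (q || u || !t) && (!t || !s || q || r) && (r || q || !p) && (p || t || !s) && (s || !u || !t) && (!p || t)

p ↦ false; q ↦ false; r ↦ false; s ↦ false; t ↦ false; u ↦ false

Try p = false.
Try q = false.
From the singleton clause (!s), s = false.
From the singleton clause (!u), u = false.
From the singleton clause (!t), t = false.
Every clause is now satisfied; r is unconstrained.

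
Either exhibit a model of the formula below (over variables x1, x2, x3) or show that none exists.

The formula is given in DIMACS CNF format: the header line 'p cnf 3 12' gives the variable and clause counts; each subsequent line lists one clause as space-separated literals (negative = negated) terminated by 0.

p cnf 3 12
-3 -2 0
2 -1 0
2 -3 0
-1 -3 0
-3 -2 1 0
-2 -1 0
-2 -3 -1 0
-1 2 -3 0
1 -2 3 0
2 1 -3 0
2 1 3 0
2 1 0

Case x3 = False:
Case x2 = True:
(¬x1) alone gives x1 = False.
But (x1) is also a unit clause — contradiction.
That branch fails; take x2 = False instead.
(¬x1) alone gives x1 = False.
But (x1) is also a unit clause — contradiction.
Neither x2 = True nor x2 = False works.
That branch fails; take x3 = True instead.
(¬x2) alone gives x2 = False.
But (x2) is also a unit clause — contradiction.
Neither x3 = True nor x3 = False works.

UNSATISFIABLE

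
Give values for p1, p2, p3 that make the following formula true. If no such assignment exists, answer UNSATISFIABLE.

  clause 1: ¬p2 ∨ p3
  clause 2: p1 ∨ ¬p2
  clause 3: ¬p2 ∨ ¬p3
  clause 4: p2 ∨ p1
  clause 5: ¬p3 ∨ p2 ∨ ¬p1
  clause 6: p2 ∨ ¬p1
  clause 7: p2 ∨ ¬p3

Case p2 = False:
Unit clause (p1) forces p1 = True.
That conflicts with the unit clause (¬p1).
Backtrack on p2: now try p2 = True.
Unit clause (p3) forces p3 = True.
That conflicts with the unit clause (¬p3).
Neither p2 = True nor p2 = False works.

UNSATISFIABLE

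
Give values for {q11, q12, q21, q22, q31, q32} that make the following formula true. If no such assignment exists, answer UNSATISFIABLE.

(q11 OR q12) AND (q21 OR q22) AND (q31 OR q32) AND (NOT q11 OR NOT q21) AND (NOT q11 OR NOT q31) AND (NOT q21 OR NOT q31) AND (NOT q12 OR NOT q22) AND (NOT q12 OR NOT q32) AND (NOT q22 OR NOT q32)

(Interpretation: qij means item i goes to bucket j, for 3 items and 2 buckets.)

UNSATISFIABLE

Branch on q11: set q11 = true.
Unit clause (NOT q21) forces q21 = false.
Unit clause (q22) forces q22 = true.
Unit clause (NOT q31) forces q31 = false.
Unit clause (q32) forces q32 = true.
That conflicts with the unit clause (NOT q32).
Backtrack on q11: now try q11 = false.
Unit clause (q12) forces q12 = true.
Unit clause (NOT q22) forces q22 = false.
Unit clause (q21) forces q21 = true.
Unit clause (NOT q31) forces q31 = false.
Unit clause (q32) forces q32 = true.
That conflicts with the unit clause (NOT q32).
Both values of q11 lead to a conflict.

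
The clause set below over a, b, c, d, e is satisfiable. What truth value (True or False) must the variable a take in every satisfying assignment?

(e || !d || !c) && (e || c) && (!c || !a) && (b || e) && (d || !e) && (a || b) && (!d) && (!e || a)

False

Suppose a = true.
The clause (!c) is unit, so c = false.
The clause (e) is unit, so e = true.
The clause (d) is unit, so d = true.
That conflicts with the unit clause (!d).
So every satisfying assignment has a = False.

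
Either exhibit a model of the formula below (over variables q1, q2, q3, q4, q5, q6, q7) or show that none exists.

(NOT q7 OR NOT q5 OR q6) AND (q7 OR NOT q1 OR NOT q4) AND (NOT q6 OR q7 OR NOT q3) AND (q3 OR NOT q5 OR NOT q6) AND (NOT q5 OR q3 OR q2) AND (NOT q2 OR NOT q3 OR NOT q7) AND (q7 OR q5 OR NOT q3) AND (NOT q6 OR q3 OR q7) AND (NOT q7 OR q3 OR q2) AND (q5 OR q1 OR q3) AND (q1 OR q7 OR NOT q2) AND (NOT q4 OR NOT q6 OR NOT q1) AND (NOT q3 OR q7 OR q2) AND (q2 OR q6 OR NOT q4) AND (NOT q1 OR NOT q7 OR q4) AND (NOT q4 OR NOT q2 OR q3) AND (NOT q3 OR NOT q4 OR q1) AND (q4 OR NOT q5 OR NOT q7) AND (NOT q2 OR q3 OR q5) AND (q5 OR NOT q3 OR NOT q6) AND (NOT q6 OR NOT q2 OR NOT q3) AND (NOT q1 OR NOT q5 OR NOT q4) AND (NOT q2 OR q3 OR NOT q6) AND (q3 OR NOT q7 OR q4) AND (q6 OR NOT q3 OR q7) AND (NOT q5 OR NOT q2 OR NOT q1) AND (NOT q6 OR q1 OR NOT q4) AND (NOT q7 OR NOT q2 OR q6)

Branch on q7: set q7 = false.
Branch on q1: set q1 = true.
The clause (NOT q4) is unit, so q4 = false.
Branch on q6: set q6 = false.
The clause (NOT q3) is unit, so q3 = false.
Branch on q5: set q5 = false.
The clause (NOT q2) is unit, so q2 = false.
All clauses are satisfied.

q1=true; q2=false; q3=false; q4=false; q5=false; q6=false; q7=false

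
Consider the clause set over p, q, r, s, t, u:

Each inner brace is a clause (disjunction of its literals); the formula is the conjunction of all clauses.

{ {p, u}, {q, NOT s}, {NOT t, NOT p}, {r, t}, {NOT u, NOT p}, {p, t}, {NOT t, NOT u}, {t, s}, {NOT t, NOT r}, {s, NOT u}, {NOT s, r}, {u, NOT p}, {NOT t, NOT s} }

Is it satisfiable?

Suppose p = true.
The clause (NOT t) is unit, so t = false.
The clause (r) is unit, so r = true.
The clause (NOT u) is unit, so u = false.
Now (u) is unsatisfied and unit — conflict.
Undo p and try p = false.
The clause (u) is unit, so u = true.
The clause (t) is unit, so t = true.
Now (NOT t) is unsatisfied and unit — conflict.
Either choice for p ends in contradiction.
No assignment satisfies every clause.

No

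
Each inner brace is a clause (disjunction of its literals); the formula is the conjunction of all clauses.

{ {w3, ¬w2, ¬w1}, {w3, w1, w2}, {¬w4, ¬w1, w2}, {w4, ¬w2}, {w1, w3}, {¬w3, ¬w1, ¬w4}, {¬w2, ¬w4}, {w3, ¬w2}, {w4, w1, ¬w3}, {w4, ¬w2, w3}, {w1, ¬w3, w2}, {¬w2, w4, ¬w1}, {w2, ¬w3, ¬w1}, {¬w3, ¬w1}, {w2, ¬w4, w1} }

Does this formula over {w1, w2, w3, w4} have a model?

Branch on w4: set w4 = False.
The clause (¬w2) is unit, so w2 = False.
Branch on w3: set w3 = False.
The clause (w1) is unit, so w1 = True.
Every clause now holds.
A satisfying assignment: w1=True, w2=False, w3=False, w4=False.

Yes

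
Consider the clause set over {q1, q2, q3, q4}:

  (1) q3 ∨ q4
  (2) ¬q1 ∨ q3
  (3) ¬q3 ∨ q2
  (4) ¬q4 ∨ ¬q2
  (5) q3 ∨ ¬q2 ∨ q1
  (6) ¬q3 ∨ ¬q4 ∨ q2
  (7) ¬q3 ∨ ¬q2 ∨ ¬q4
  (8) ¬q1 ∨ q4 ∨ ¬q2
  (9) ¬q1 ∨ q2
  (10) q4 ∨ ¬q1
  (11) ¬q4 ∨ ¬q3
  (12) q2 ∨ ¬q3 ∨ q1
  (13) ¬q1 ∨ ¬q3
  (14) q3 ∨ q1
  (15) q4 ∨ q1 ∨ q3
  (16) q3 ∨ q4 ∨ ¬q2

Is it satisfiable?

Branch on q3: set q3 = True.
(q2) alone gives q2 = True.
(¬q4) alone gives q4 = False.
(¬q1) alone gives q1 = False.
All clauses are satisfied.
A satisfying assignment: q1=False, q2=True, q3=True, q4=False.

Yes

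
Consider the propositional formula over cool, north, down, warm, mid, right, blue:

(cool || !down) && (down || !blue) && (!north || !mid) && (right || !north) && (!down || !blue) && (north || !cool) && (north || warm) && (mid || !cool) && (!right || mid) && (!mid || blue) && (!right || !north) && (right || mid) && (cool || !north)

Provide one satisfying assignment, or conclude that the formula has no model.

Case cool = true:
Unit clause (north) forces north = true.
Unit clause (!mid) forces mid = false.
But (mid) is also a unit clause — contradiction.
That branch fails; take cool = false instead.
Unit clause (!down) forces down = false.
Unit clause (!blue) forces blue = false.
Unit clause (!mid) forces mid = false.
Unit clause (!right) forces right = false.
But (right) is also a unit clause — contradiction.
Neither cool = true nor cool = false works.

UNSATISFIABLE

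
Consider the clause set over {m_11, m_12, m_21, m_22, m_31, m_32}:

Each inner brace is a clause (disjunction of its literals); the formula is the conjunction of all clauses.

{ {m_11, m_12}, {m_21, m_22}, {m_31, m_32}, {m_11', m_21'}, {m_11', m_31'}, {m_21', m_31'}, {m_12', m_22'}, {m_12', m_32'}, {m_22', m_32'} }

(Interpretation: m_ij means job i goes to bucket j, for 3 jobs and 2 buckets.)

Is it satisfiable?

No, unsatisfiable

Try m_11 = 1.
Unit clause (m_21') forces m_21 = 0.
Unit clause (m_22) forces m_22 = 1.
Unit clause (m_31') forces m_31 = 0.
Unit clause (m_32) forces m_32 = 1.
But (m_32') is also a unit clause — contradiction.
So m_11 must be the other value — set m_11 = 0.
Unit clause (m_12) forces m_12 = 1.
Unit clause (m_22') forces m_22 = 0.
Unit clause (m_21) forces m_21 = 1.
Unit clause (m_31') forces m_31 = 0.
Unit clause (m_32) forces m_32 = 1.
But (m_32') is also a unit clause — contradiction.
Either choice for m_11 ends in contradiction.
No assignment satisfies every clause.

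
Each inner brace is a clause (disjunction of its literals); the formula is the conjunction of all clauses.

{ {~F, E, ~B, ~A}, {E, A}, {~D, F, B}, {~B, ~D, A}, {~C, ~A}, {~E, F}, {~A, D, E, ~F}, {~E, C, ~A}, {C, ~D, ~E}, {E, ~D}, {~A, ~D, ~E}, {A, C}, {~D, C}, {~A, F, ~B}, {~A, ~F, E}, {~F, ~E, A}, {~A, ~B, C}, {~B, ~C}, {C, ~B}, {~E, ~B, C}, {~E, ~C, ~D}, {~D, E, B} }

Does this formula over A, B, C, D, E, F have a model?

Suppose E = 0.
Unit clause (A) forces A = 1.
Unit clause (~C) forces C = 0.
Unit clause (~D) forces D = 0.
Unit clause (~F) forces F = 0.
Unit clause (~B) forces B = 0.
All clauses are satisfied.
A satisfying assignment: A ↦ 1, B ↦ 0, C ↦ 0, D ↦ 0, E ↦ 0, F ↦ 0.

Yes, satisfiable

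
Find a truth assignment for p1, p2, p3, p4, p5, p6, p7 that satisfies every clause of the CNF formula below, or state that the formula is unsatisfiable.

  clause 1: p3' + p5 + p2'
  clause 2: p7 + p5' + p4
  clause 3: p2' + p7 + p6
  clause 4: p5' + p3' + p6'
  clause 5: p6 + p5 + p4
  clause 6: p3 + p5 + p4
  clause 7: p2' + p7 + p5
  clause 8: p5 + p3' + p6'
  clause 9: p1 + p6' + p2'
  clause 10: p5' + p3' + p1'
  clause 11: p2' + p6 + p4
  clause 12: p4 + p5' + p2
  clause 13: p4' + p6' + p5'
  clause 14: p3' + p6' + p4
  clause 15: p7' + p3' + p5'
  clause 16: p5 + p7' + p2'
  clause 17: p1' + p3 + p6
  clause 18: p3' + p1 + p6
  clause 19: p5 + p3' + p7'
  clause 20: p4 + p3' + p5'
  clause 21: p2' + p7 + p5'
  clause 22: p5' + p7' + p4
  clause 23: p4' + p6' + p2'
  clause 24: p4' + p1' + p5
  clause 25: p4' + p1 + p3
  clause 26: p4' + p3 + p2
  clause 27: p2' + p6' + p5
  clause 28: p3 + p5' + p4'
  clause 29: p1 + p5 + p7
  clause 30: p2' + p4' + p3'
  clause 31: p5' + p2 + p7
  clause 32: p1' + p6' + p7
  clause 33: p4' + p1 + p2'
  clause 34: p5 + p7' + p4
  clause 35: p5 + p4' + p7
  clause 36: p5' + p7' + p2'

Branch on p3: set p3 = 0.
Branch on p5: set p5 = 1.
Unit clause (p4') forces p4 = 0.
Unit clause (p7) forces p7 = 1.
Now (p7') is unsatisfied and unit — conflict.
Undo p5 and try p5 = 0.
Unit clause (p4) forces p4 = 1.
Unit clause (p1') forces p1 = 0.
Now (p1) is unsatisfied and unit — conflict.
Both values of p5 lead to a conflict.
Undo p3 and try p3 = 1.
Branch on p5: set p5 = 1.
Unit clause (p6') forces p6 = 0.
Unit clause (p1') forces p1 = 0.
Now (p1) is unsatisfied and unit — conflict.
Undo p5 and try p5 = 0.
Unit clause (p2') forces p2 = 0.
Unit clause (p6') forces p6 = 0.
Unit clause (p4) forces p4 = 1.
Unit clause (p1) forces p1 = 1.
Now (p1') is unsatisfied and unit — conflict.
Both values of p5 lead to a conflict.
Both values of p3 lead to a conflict.

UNSATISFIABLE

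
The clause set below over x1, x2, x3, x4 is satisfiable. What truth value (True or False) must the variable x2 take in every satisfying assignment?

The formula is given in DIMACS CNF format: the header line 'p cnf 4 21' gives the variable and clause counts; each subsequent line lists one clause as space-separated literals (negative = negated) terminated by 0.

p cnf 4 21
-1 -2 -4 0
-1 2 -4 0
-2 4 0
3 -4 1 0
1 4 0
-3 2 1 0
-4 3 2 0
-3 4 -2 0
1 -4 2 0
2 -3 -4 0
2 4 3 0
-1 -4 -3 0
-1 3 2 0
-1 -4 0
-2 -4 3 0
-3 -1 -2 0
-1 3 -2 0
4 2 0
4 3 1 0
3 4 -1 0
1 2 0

Suppose x2 = False.
From the singleton clause (x4), x4 = True.
From the singleton clause (¬x1), x1 = False.
That conflicts with the unit clause (x1).
So every satisfying assignment has x2 = True.

True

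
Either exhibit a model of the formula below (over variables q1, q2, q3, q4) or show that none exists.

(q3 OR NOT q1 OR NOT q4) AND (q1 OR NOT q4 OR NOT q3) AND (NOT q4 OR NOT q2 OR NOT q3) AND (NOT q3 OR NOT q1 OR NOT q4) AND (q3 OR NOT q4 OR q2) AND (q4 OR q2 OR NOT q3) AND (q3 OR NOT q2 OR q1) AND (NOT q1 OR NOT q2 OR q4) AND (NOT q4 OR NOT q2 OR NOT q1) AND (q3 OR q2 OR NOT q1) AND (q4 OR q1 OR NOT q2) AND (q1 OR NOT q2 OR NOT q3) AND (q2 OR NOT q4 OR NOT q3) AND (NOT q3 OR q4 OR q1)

Suppose q3 = false.
Suppose q1 = false.
(NOT q2) alone gives q2 = false.
(NOT q4) alone gives q4 = false.
This assignment satisfies each clause.

q1=false; q2=false; q3=false; q4=false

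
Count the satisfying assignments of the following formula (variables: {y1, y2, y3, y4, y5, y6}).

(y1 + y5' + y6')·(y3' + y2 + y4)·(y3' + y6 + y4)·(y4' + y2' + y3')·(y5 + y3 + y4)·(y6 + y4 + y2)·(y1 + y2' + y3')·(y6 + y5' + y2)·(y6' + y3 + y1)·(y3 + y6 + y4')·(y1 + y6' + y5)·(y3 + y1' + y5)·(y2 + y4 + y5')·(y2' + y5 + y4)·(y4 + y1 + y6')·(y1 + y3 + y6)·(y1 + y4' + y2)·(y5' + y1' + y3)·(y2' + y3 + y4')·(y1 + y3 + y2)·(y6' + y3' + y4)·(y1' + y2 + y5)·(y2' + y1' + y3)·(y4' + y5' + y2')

1

There are 2^6 = 64 truth assignments over (y1, y2, y3, y4, y5, y6).
Split on y6. With y6 = 1, the clauses containing y6 are satisfied and y6' drops from the rest; 1 of the 2^5 = 32 assignments to the other variables satisfy what remains.
With y6 = 0, by the same count on the reduced clause set, 0 assignments work.
(One model: y1=T, y2=F, y3=T, y4=T, y5=T, y6=T.)
Total: 1 + 0 = 1.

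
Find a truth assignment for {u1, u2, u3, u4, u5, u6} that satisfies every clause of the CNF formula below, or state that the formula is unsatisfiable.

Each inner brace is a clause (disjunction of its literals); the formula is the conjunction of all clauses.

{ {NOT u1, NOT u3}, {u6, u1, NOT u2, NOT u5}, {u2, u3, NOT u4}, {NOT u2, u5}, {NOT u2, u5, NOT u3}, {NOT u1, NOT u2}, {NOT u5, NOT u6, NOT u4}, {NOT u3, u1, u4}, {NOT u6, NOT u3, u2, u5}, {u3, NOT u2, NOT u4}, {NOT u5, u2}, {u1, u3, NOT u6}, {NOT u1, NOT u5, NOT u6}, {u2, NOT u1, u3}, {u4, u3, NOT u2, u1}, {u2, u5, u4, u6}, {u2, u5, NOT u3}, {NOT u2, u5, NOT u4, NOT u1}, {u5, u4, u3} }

UNSATISFIABLE

Suppose u1 = false.
Suppose u2 = false.
Unit clause (NOT u5) forces u5 = false.
Unit clause (NOT u3) forces u3 = false.
Unit clause (NOT u4) forces u4 = false.
But (u4) is also a unit clause — contradiction.
So u2 must be the other value — set u2 = true.
Unit clause (u5) forces u5 = true.
Unit clause (u6) forces u6 = true.
Unit clause (NOT u4) forces u4 = false.
Unit clause (NOT u3) forces u3 = false.
But (u3) is also a unit clause — contradiction.
Either choice for u2 ends in contradiction.
So u1 must be the other value — set u1 = true.
Unit clause (NOT u3) forces u3 = false.
Unit clause (NOT u2) forces u2 = false.
But (u2) is also a unit clause — contradiction.
Either choice for u1 ends in contradiction.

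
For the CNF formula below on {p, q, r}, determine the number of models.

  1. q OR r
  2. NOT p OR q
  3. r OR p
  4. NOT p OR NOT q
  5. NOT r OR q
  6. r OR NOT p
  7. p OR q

There are 2^3 = 8 truth assignments over (p, q, r).
Check each against the 7 clauses (columns in the order p, q, r):
  F F F  ✗ fails (q OR r)
  F F T  ✗ fails (NOT r OR q)
  F T F  ✗ fails (r OR p)
  F T T  ✓ satisfies all
  T F F  ✗ fails (q OR r)
  T F T  ✗ fails (NOT p OR q)
  T T F  ✗ fails (NOT p OR NOT q)
  T T T  ✗ fails (NOT p OR NOT q)
1 of the 8 rows is a model.

1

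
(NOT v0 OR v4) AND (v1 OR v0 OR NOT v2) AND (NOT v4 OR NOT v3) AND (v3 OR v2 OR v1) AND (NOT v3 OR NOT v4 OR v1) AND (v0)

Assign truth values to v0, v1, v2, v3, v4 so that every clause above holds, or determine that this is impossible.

Unit clause (v0) forces v0 = true.
Unit clause (v4) forces v4 = true.
Unit clause (NOT v3) forces v3 = false.
Suppose v2 = true.
Every clause is now satisfied; v1 is unconstrained.

v0=true, v1=false, v2=true, v3=false, v4=true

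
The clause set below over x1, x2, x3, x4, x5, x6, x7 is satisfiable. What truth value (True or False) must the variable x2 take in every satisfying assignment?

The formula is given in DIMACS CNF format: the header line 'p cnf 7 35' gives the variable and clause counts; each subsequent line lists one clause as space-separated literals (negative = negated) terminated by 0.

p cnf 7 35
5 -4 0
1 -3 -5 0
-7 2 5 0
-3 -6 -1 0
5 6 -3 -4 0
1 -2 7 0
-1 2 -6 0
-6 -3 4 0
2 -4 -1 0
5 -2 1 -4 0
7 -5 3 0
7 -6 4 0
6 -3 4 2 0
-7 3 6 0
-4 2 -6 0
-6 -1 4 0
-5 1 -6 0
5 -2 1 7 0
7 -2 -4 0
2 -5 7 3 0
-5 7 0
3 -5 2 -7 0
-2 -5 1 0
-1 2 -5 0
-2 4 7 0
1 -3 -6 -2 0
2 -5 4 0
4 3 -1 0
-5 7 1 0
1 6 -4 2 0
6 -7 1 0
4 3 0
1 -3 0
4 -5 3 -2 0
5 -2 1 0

Suppose x2 = False.
Suppose x5 = True.
From the singleton clause (x7), x7 = True.
From the singleton clause (x3), x3 = True.
From the singleton clause (x1), x1 = True.
That conflicts with the unit clause (¬x1).
So x5 must be the other value — set x5 = False.
From the singleton clause (¬x4), x4 = False.
From the singleton clause (¬x7), x7 = False.
From the singleton clause (¬x6), x6 = False.
From the singleton clause (¬x3), x3 = False.
That conflicts with the unit clause (x3).
Neither x5 = True nor x5 = False works.
So every satisfying assignment has x2 = True.

True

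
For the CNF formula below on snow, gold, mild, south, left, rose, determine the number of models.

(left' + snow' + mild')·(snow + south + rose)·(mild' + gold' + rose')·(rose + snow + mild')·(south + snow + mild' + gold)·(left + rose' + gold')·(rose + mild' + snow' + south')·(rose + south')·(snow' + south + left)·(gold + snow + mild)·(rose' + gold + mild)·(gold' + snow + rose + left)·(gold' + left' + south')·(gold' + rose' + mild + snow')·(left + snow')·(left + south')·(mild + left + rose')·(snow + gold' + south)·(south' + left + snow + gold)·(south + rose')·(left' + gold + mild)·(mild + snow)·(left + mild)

2

There are 2^6 = 64 truth assignments over (snow, gold, mild, south, left, rose).
Split on south. With south = 1, the clauses containing south are satisfied and south' drops from the rest; 1 of the 2^5 = 32 assignments to the other variables satisfy what remains.
With south = 0, by the same count on the reduced clause set, 1 assignment works.
(One model: snow=F, gold=F, mild=T, south=T, left=T, rose=T.)
Total: 1 + 1 = 2.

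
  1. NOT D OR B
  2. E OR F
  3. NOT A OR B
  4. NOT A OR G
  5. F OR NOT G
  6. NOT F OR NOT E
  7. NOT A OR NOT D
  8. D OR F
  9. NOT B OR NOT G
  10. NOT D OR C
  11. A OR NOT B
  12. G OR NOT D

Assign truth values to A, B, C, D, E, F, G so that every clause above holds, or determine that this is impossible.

Suppose D = false.
(F) alone gives F = true.
(NOT E) alone gives E = false.
Suppose A = false.
(NOT B) alone gives B = false.
No clause remains; C, G are free.

A=false, B=false, C=false, D=false, E=false, F=true, G=false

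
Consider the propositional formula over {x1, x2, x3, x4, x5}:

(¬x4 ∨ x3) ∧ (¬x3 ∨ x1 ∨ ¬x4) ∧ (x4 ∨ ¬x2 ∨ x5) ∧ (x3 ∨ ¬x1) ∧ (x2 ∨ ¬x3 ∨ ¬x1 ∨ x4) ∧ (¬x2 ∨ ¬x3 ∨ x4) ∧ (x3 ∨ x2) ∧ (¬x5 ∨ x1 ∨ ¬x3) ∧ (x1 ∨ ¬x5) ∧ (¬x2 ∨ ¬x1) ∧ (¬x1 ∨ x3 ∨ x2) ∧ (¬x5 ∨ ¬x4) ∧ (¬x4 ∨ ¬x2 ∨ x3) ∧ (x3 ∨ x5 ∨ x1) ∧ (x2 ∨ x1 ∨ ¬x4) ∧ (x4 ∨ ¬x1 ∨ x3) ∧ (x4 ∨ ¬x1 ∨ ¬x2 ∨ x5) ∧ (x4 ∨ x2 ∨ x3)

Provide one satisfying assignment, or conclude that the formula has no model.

x1 ↦ False, x2 ↦ False, x3 ↦ True, x4 ↦ False, x5 ↦ False

Try x4 = False.
Try x2 = False.
Unit clause (x3) forces x3 = True.
Unit clause (¬x1) forces x1 = False.
Unit clause (¬x5) forces x5 = False.
All clauses are satisfied.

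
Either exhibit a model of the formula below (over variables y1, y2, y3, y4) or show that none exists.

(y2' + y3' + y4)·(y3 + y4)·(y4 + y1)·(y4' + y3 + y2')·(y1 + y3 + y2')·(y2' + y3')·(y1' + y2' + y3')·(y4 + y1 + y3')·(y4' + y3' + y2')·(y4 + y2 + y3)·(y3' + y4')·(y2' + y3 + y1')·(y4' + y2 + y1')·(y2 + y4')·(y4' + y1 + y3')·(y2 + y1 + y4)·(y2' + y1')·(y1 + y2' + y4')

Case y3 = 1:
From the singleton clause (y2'), y2 = 0.
From the singleton clause (y4'), y4 = 0.
From the singleton clause (y1), y1 = 1.
All clauses are satisfied.

y1=1,  y2=0,  y3=1,  y4=0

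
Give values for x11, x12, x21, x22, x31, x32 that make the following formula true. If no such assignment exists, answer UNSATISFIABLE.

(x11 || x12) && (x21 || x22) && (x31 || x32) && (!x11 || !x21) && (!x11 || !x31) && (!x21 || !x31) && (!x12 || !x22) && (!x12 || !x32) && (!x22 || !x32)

Branch on x11: set x11 = true.
From the singleton clause (!x21), x21 = false.
From the singleton clause (x22), x22 = true.
From the singleton clause (!x31), x31 = false.
From the singleton clause (x32), x32 = true.
But (!x32) is also a unit clause — contradiction.
Backtrack on x11: now try x11 = false.
From the singleton clause (x12), x12 = true.
From the singleton clause (!x22), x22 = false.
From the singleton clause (x21), x21 = true.
From the singleton clause (!x31), x31 = false.
From the singleton clause (x32), x32 = true.
But (!x32) is also a unit clause — contradiction.
Either choice for x11 ends in contradiction.

UNSATISFIABLE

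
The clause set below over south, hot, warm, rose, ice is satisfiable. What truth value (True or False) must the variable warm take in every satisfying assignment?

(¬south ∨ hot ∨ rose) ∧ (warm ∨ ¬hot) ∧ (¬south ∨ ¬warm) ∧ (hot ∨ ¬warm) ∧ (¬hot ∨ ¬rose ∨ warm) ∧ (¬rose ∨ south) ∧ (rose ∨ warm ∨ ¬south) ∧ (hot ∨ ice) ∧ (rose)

Suppose warm = True.
The clause (¬south) is unit, so south = False.
The clause (hot) is unit, so hot = True.
The clause (¬rose) is unit, so rose = False.
But (rose) is also a unit clause — contradiction.
So every satisfying assignment has warm = False.

False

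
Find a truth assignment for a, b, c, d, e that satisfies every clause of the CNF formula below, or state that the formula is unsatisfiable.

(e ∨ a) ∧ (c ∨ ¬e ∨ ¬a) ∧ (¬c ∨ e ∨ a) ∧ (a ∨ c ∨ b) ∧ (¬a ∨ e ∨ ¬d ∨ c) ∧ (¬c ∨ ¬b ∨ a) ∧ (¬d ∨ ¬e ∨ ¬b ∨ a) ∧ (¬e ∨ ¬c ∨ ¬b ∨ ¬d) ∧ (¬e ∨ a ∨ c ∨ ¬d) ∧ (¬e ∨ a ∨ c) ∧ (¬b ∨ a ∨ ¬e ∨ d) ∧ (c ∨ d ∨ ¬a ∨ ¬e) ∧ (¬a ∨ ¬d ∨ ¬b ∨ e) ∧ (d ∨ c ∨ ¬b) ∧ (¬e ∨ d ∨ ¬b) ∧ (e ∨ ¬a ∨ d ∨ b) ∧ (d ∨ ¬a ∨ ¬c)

Suppose e = True.
Suppose c = True.
Suppose b = False.
Suppose d = True.
Every clause is now satisfied; a is unconstrained.

a=True, b=False, c=True, d=True, e=True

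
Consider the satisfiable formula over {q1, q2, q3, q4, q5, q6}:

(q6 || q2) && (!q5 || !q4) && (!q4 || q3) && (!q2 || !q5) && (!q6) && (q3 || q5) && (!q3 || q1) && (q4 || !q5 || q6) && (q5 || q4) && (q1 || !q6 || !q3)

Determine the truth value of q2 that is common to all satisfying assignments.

Suppose q2 = false.
(q6) alone gives q6 = true.
That conflicts with the unit clause (!q6).
So every satisfying assignment has q2 = True.

True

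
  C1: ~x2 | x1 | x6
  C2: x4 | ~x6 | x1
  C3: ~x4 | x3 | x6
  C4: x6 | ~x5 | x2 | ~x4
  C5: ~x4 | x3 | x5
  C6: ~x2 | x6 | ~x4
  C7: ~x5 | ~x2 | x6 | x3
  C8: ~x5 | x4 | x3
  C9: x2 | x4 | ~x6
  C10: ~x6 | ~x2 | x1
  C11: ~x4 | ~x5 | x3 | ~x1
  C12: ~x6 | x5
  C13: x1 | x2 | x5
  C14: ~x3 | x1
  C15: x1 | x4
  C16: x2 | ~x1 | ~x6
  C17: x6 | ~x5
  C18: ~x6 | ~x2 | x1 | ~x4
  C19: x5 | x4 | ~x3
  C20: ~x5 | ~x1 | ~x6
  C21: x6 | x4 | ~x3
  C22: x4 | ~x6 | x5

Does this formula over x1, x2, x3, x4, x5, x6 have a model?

Satisfiable

Suppose x6 = 1.
(x5) alone gives x5 = 1.
(~x1) alone gives x1 = 0.
(x4) alone gives x4 = 1.
(~x2) alone gives x2 = 0.
(~x3) alone gives x3 = 0.
Every clause now holds.
A satisfying assignment: x1: 0, x2: 0, x3: 0, x4: 1, x5: 1, x6: 1.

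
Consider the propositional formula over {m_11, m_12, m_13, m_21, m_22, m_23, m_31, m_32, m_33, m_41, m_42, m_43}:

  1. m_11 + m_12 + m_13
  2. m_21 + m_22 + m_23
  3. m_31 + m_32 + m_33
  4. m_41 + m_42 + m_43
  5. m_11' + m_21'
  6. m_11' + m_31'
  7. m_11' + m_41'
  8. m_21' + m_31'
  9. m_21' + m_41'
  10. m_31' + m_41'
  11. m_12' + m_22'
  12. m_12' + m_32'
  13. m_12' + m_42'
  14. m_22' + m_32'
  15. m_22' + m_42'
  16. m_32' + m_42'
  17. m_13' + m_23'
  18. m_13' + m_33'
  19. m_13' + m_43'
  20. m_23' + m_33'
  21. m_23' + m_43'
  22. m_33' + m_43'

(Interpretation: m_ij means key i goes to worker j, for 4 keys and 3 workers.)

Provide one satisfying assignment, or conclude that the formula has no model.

Try m_11 = 0.
Try m_12 = 1.
(m_22') alone gives m_22 = 0.
(m_32') alone gives m_32 = 0.
(m_42') alone gives m_42 = 0.
Try m_21 = 1.
(m_31') alone gives m_31 = 0.
(m_33) alone gives m_33 = 1.
(m_41') alone gives m_41 = 0.
(m_43) alone gives m_43 = 1.
But (m_43') is also a unit clause — contradiction.
Undo m_21 and try m_21 = 0.
(m_23) alone gives m_23 = 1.
(m_13') alone gives m_13 = 0.
(m_33') alone gives m_33 = 0.
(m_31) alone gives m_31 = 1.
(m_41') alone gives m_41 = 0.
(m_43) alone gives m_43 = 1.
But (m_43') is also a unit clause — contradiction.
Both values of m_21 lead to a conflict.
Undo m_12 and try m_12 = 0.
(m_13) alone gives m_13 = 1.
(m_23') alone gives m_23 = 0.
(m_33') alone gives m_33 = 0.
(m_43') alone gives m_43 = 0.
Try m_21 = 1.
(m_31') alone gives m_31 = 0.
(m_32) alone gives m_32 = 1.
(m_41') alone gives m_41 = 0.
(m_42) alone gives m_42 = 1.
But (m_42') is also a unit clause — contradiction.
Undo m_21 and try m_21 = 0.
(m_22) alone gives m_22 = 1.
(m_32') alone gives m_32 = 0.
(m_31) alone gives m_31 = 1.
(m_41') alone gives m_41 = 0.
(m_42) alone gives m_42 = 1.
But (m_42') is also a unit clause — contradiction.
Both values of m_21 lead to a conflict.
Both values of m_12 lead to a conflict.
Undo m_11 and try m_11 = 1.
(m_21') alone gives m_21 = 0.
(m_31') alone gives m_31 = 0.
(m_41') alone gives m_41 = 0.
Try m_22 = 1.
(m_12') alone gives m_12 = 0.
(m_32') alone gives m_32 = 0.
(m_33) alone gives m_33 = 1.
(m_42') alone gives m_42 = 0.
(m_43) alone gives m_43 = 1.
But (m_43') is also a unit clause — contradiction.
Undo m_22 and try m_22 = 0.
(m_23) alone gives m_23 = 1.
(m_13') alone gives m_13 = 0.
(m_33') alone gives m_33 = 0.
(m_32) alone gives m_32 = 1.
(m_12') alone gives m_12 = 0.
(m_42') alone gives m_42 = 0.
(m_43) alone gives m_43 = 1.
But (m_43') is also a unit clause — contradiction.
Both values of m_22 lead to a conflict.
Both values of m_11 lead to a conflict.

UNSATISFIABLE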